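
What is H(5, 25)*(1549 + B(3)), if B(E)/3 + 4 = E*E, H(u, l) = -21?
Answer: -32844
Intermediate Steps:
B(E) = -12 + 3*E² (B(E) = -12 + 3*(E*E) = -12 + 3*E²)
H(5, 25)*(1549 + B(3)) = -21*(1549 + (-12 + 3*3²)) = -21*(1549 + (-12 + 3*9)) = -21*(1549 + (-12 + 27)) = -21*(1549 + 15) = -21*1564 = -32844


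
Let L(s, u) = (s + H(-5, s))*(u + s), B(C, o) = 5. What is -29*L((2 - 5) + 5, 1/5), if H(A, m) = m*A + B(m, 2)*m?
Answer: -638/5 ≈ -127.60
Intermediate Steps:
H(A, m) = 5*m + A*m (H(A, m) = m*A + 5*m = A*m + 5*m = 5*m + A*m)
L(s, u) = s*(s + u) (L(s, u) = (s + s*(5 - 5))*(u + s) = (s + s*0)*(s + u) = (s + 0)*(s + u) = s*(s + u))
-29*L((2 - 5) + 5, 1/5) = -29*((2 - 5) + 5)*(((2 - 5) + 5) + 1/5) = -29*(-3 + 5)*((-3 + 5) + 1/5) = -58*(2 + 1/5) = -58*11/5 = -29*22/5 = -638/5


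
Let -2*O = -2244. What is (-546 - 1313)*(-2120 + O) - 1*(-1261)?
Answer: 1856543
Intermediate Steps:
O = 1122 (O = -½*(-2244) = 1122)
(-546 - 1313)*(-2120 + O) - 1*(-1261) = (-546 - 1313)*(-2120 + 1122) - 1*(-1261) = -1859*(-998) + 1261 = 1855282 + 1261 = 1856543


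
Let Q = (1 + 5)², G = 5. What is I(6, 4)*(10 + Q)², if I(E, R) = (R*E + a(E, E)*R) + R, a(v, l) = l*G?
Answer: 313168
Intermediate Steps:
a(v, l) = 5*l (a(v, l) = l*5 = 5*l)
Q = 36 (Q = 6² = 36)
I(E, R) = R + 6*E*R (I(E, R) = (R*E + (5*E)*R) + R = (E*R + 5*E*R) + R = 6*E*R + R = R + 6*E*R)
I(6, 4)*(10 + Q)² = (4*(1 + 6*6))*(10 + 36)² = (4*(1 + 36))*46² = (4*37)*2116 = 148*2116 = 313168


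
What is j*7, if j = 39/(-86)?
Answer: -273/86 ≈ -3.1744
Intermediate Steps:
j = -39/86 (j = 39*(-1/86) = -39/86 ≈ -0.45349)
j*7 = -39/86*7 = -273/86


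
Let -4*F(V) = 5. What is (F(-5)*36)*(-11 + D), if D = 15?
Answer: -180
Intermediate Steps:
F(V) = -5/4 (F(V) = -1/4*5 = -5/4)
(F(-5)*36)*(-11 + D) = (-5/4*36)*(-11 + 15) = -45*4 = -180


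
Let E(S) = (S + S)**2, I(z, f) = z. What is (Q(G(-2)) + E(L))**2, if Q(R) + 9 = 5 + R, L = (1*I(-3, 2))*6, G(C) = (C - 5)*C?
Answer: 1705636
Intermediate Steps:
G(C) = C*(-5 + C) (G(C) = (-5 + C)*C = C*(-5 + C))
L = -18 (L = (1*(-3))*6 = -3*6 = -18)
E(S) = 4*S**2 (E(S) = (2*S)**2 = 4*S**2)
Q(R) = -4 + R (Q(R) = -9 + (5 + R) = -4 + R)
(Q(G(-2)) + E(L))**2 = ((-4 - 2*(-5 - 2)) + 4*(-18)**2)**2 = ((-4 - 2*(-7)) + 4*324)**2 = ((-4 + 14) + 1296)**2 = (10 + 1296)**2 = 1306**2 = 1705636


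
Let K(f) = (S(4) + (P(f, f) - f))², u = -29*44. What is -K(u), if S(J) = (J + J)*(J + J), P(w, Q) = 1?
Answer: -1798281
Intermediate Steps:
S(J) = 4*J² (S(J) = (2*J)*(2*J) = 4*J²)
u = -1276
K(f) = (65 - f)² (K(f) = (4*4² + (1 - f))² = (4*16 + (1 - f))² = (64 + (1 - f))² = (65 - f)²)
-K(u) = -(65 - 1*(-1276))² = -(65 + 1276)² = -1*1341² = -1*1798281 = -1798281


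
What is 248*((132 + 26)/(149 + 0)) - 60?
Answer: 30244/149 ≈ 202.98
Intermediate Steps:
248*((132 + 26)/(149 + 0)) - 60 = 248*(158/149) - 60 = 39184/149 - 60 = 30244/149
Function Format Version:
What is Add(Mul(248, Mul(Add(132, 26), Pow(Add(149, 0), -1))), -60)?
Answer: Rational(30244, 149) ≈ 202.98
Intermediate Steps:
Add(Mul(248, Mul(Add(132, 26), Pow(Add(149, 0), -1))), -60) = Add(Mul(248, Mul(158, Pow(149, -1))), -60) = Add(Mul(248, Mul(158, Rational(1, 149))), -60) = Add(Mul(248, Rational(158, 149)), -60) = Add(Rational(39184, 149), -60) = Rational(30244, 149)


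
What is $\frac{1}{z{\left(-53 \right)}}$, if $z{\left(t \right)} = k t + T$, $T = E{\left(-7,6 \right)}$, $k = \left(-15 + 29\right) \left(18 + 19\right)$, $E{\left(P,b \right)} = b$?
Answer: $- \frac{1}{27448} \approx -3.6433 \cdot 10^{-5}$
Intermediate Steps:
$k = 518$ ($k = 14 \cdot 37 = 518$)
$T = 6$
$z{\left(t \right)} = 6 + 518 t$ ($z{\left(t \right)} = 518 t + 6 = 6 + 518 t$)
$\frac{1}{z{\left(-53 \right)}} = \frac{1}{6 + 518 \left(-53\right)} = \frac{1}{6 - 27454} = \frac{1}{-27448} = - \frac{1}{27448}$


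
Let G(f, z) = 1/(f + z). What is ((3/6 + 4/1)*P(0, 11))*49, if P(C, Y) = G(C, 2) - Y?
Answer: -9261/4 ≈ -2315.3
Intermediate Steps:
P(C, Y) = 1/(2 + C) - Y (P(C, Y) = 1/(C + 2) - Y = 1/(2 + C) - Y)
((3/6 + 4/1)*P(0, 11))*49 = ((3/6 + 4/1)*((1 - 1*11*(2 + 0))/(2 + 0)))*49 = ((3*(⅙) + 4*1)*((1 - 1*11*2)/2))*49 = ((½ + 4)*((1 - 22)/2))*49 = (9*((½)*(-21))/2)*49 = ((9/2)*(-21/2))*49 = -189/4*49 = -9261/4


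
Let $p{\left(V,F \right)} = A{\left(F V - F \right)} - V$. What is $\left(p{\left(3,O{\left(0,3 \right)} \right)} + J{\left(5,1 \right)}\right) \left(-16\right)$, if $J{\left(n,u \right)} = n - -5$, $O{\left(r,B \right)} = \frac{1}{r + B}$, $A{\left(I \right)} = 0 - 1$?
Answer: $-96$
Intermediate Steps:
$A{\left(I \right)} = -1$ ($A{\left(I \right)} = 0 - 1 = -1$)
$O{\left(r,B \right)} = \frac{1}{B + r}$
$p{\left(V,F \right)} = -1 - V$
$J{\left(n,u \right)} = 5 + n$ ($J{\left(n,u \right)} = n + 5 = 5 + n$)
$\left(p{\left(3,O{\left(0,3 \right)} \right)} + J{\left(5,1 \right)}\right) \left(-16\right) = \left(\left(-1 - 3\right) + \left(5 + 5\right)\right) \left(-16\right) = \left(\left(-1 - 3\right) + 10\right) \left(-16\right) = \left(-4 + 10\right) \left(-16\right) = 6 \left(-16\right) = -96$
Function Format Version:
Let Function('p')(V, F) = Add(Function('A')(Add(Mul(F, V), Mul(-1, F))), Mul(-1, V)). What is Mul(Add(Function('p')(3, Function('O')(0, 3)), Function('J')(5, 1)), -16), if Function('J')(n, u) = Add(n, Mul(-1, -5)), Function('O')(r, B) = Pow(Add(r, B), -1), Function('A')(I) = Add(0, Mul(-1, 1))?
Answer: -96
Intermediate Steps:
Function('A')(I) = -1 (Function('A')(I) = Add(0, -1) = -1)
Function('O')(r, B) = Pow(Add(B, r), -1)
Function('p')(V, F) = Add(-1, Mul(-1, V))
Function('J')(n, u) = Add(5, n) (Function('J')(n, u) = Add(n, 5) = Add(5, n))
Mul(Add(Function('p')(3, Function('O')(0, 3)), Function('J')(5, 1)), -16) = Mul(Add(Add(-1, Mul(-1, 3)), Add(5, 5)), -16) = Mul(Add(Add(-1, -3), 10), -16) = Mul(Add(-4, 10), -16) = Mul(6, -16) = -96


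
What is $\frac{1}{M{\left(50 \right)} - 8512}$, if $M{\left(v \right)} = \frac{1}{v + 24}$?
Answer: $- \frac{74}{629887} \approx -0.00011748$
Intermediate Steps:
$M{\left(v \right)} = \frac{1}{24 + v}$
$\frac{1}{M{\left(50 \right)} - 8512} = \frac{1}{\frac{1}{24 + 50} - 8512} = \frac{1}{\frac{1}{74} - 8512} = \frac{1}{- \frac{629887}{74}} = - \frac{74}{629887}$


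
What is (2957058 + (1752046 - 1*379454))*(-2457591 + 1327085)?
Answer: -4894695302900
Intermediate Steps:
(2957058 + (1752046 - 1*379454))*(-2457591 + 1327085) = (2957058 + (1752046 - 379454))*(-1130506) = (2957058 + 1372592)*(-1130506) = 4329650*(-1130506) = -4894695302900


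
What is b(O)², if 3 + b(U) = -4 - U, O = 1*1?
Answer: 64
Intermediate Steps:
O = 1
b(U) = -7 - U (b(U) = -3 + (-4 - U) = -7 - U)
b(O)² = (-7 - 1*1)² = (-7 - 1)² = (-8)² = 64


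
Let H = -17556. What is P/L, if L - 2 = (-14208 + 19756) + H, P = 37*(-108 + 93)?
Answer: 185/4002 ≈ 0.046227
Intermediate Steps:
P = -555 (P = 37*(-15) = -555)
L = -12006 (L = 2 + ((-14208 + 19756) - 17556) = 2 + (5548 - 17556) = 2 - 12008 = -12006)
P/L = -555/(-12006) = -555*(-1/12006) = 185/4002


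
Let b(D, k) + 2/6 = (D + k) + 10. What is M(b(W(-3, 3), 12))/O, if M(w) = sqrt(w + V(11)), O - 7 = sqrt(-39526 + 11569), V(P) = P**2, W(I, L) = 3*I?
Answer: 7*sqrt(1203)/84018 - I*sqrt(3736919)/28006 ≈ 0.0028897 - 0.069025*I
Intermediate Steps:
b(D, k) = 29/3 + D + k (b(D, k) = -1/3 + ((D + k) + 10) = -1/3 + (10 + D + k) = 29/3 + D + k)
O = 7 + I*sqrt(27957) (O = 7 + sqrt(-39526 + 11569) = 7 + sqrt(-27957) = 7 + I*sqrt(27957) ≈ 7.0 + 167.2*I)
M(w) = sqrt(121 + w) (M(w) = sqrt(w + 11**2) = sqrt(w + 121) = sqrt(121 + w))
M(b(W(-3, 3), 12))/O = sqrt(121 + (29/3 + 3*(-3) + 12))/(7 + I*sqrt(27957)) = sqrt(121 + (29/3 - 9 + 12))/(7 + I*sqrt(27957)) = sqrt(121 + 38/3)/(7 + I*sqrt(27957)) = sqrt(401/3)/(7 + I*sqrt(27957)) = (sqrt(1203)/3)/(7 + I*sqrt(27957)) = sqrt(1203)/(3*(7 + I*sqrt(27957)))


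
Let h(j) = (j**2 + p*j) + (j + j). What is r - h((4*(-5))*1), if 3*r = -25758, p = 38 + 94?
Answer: -6306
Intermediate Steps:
p = 132
r = -8586 (r = (1/3)*(-25758) = -8586)
h(j) = j**2 + 134*j (h(j) = (j**2 + 132*j) + (j + j) = (j**2 + 132*j) + 2*j = j**2 + 134*j)
r - h((4*(-5))*1) = -8586 - (4*(-5))*1*(134 + (4*(-5))*1) = -8586 - (-20*1)*(134 - 20*1) = -8586 - (-20)*(134 - 20) = -8586 - (-20)*114 = -8586 - 1*(-2280) = -8586 + 2280 = -6306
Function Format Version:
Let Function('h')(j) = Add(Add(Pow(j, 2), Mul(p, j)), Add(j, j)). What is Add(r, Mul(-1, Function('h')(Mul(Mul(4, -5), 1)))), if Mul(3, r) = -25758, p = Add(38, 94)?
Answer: -6306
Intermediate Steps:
p = 132
r = -8586 (r = Mul(Rational(1, 3), -25758) = -8586)
Function('h')(j) = Add(Pow(j, 2), Mul(134, j)) (Function('h')(j) = Add(Add(Pow(j, 2), Mul(132, j)), Add(j, j)) = Add(Add(Pow(j, 2), Mul(132, j)), Mul(2, j)) = Add(Pow(j, 2), Mul(134, j)))
Add(r, Mul(-1, Function('h')(Mul(Mul(4, -5), 1)))) = Add(-8586, Mul(-1, Mul(Mul(Mul(4, -5), 1), Add(134, Mul(Mul(4, -5), 1))))) = Add(-8586, Mul(-1, Mul(Mul(-20, 1), Add(134, Mul(-20, 1))))) = Add(-8586, Mul(-1, Mul(-20, Add(134, -20)))) = Add(-8586, Mul(-1, Mul(-20, 114))) = Add(-8586, Mul(-1, -2280)) = Add(-8586, 2280) = -6306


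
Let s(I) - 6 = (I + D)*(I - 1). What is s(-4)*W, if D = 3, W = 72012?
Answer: 792132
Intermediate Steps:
s(I) = 6 + (-1 + I)*(3 + I) (s(I) = 6 + (I + 3)*(I - 1) = 6 + (3 + I)*(-1 + I) = 6 + (-1 + I)*(3 + I))
s(-4)*W = (3 + (-4)**2 + 2*(-4))*72012 = (3 + 16 - 8)*72012 = 11*72012 = 792132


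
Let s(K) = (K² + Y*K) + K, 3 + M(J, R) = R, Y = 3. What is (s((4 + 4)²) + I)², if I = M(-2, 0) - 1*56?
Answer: 18429849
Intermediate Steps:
M(J, R) = -3 + R
s(K) = K² + 4*K (s(K) = (K² + 3*K) + K = K² + 4*K)
I = -59 (I = (-3 + 0) - 1*56 = -3 - 56 = -59)
(s((4 + 4)²) + I)² = ((4 + 4)²*(4 + (4 + 4)²) - 59)² = (8²*(4 + 8²) - 59)² = (64*(4 + 64) - 59)² = (64*68 - 59)² = (4352 - 59)² = 4293² = 18429849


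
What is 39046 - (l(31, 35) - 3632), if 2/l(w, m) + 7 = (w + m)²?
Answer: 185606620/4349 ≈ 42678.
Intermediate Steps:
l(w, m) = 2/(-7 + (m + w)²) (l(w, m) = 2/(-7 + (w + m)²) = 2/(-7 + (m + w)²))
39046 - (l(31, 35) - 3632) = 39046 - (2/(-7 + (35 + 31)²) - 3632) = 39046 - (2/(-7 + 66²) - 3632) = 39046 - (2/(-7 + 4356) - 3632) = 39046 - (2/4349 - 3632) = 39046 - 1*(-15795566/4349) = 39046 + 15795566/4349 = 185606620/4349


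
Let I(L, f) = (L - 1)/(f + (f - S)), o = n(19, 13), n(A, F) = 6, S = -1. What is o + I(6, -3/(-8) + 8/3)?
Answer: 114/17 ≈ 6.7059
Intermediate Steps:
o = 6
I(L, f) = (-1 + L)/(1 + 2*f) (I(L, f) = (L - 1)/(f + (f - 1*(-1))) = (-1 + L)/(f + (f + 1)) = (-1 + L)/(f + (1 + f)) = (-1 + L)/(1 + 2*f))
o + I(6, -3/(-8) + 8/3) = 6 + (-1 + 6)/(1 + 2*(-3/(-8) + 8/3)) = 6 + 5/(1 + 2*(-3*(-1/8) + 8*(1/3))) = 6 + 5/(1 + 2*(3/8 + 8/3)) = 6 + 5/(1 + 2*(73/24)) = 6 + 5/(1 + 73/12) = 6 + 5/(85/12) = 6 + (12/85)*5 = 6 + 12/17 = 114/17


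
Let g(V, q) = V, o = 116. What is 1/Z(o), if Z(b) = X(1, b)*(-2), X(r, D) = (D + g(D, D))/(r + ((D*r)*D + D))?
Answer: -13573/464 ≈ -29.252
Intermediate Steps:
X(r, D) = 2*D/(D + r + r*D²) (X(r, D) = (D + D)/(r + ((D*r)*D + D)) = (2*D)/(r + (r*D² + D)) = (2*D)/(r + (D + r*D²)) = (2*D)/(D + r + r*D²) = 2*D/(D + r + r*D²))
Z(b) = -4*b/(1 + b + b²) (Z(b) = (2*b/(b + 1 + 1*b²))*(-2) = (2*b/(b + 1 + b²))*(-2) = (2*b/(1 + b + b²))*(-2) = -4*b/(1 + b + b²))
1/Z(o) = 1/(-4*116/(1 + 116 + 116²)) = 1/(-4*116/(1 + 116 + 13456)) = 1/(-4*116/13573) = 1/(-4*116*1/13573) = 1/(-464/13573) = -13573/464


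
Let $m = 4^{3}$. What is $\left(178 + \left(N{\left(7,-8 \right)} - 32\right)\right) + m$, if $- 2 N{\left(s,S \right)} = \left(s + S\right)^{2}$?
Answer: $\frac{419}{2} \approx 209.5$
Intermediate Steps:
$N{\left(s,S \right)} = - \frac{\left(S + s\right)^{2}}{2}$ ($N{\left(s,S \right)} = - \frac{\left(s + S\right)^{2}}{2} = - \frac{\left(S + s\right)^{2}}{2}$)
$m = 64$
$\left(178 + \left(N{\left(7,-8 \right)} - 32\right)\right) + m = \left(178 - \left(32 + \frac{\left(-8 + 7\right)^{2}}{2}\right)\right) + 64 = \left(178 - \left(32 + \frac{\left(-1\right)^{2}}{2}\right)\right) + 64 = \left(178 - \frac{65}{2}\right) + 64 = \frac{291}{2} + 64 = \frac{419}{2}$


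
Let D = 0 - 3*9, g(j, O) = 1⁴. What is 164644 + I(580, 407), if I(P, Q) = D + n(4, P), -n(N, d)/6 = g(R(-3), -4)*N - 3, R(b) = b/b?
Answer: 164611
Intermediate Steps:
R(b) = 1
g(j, O) = 1
n(N, d) = 18 - 6*N (n(N, d) = -6*(1*N - 3) = -6*(N - 3) = -6*(-3 + N) = 18 - 6*N)
D = -27 (D = 0 - 27 = -27)
I(P, Q) = -33 (I(P, Q) = -27 + (18 - 6*4) = -27 + (18 - 24) = -27 - 6 = -33)
164644 + I(580, 407) = 164644 - 33 = 164611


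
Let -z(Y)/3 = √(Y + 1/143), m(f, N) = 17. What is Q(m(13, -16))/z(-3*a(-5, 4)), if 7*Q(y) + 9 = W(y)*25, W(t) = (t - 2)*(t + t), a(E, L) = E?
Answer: -4247*√306878/15022 ≈ -156.62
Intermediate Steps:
W(t) = 2*t*(-2 + t) (W(t) = (-2 + t)*(2*t) = 2*t*(-2 + t))
z(Y) = -3*√(1/143 + Y) (z(Y) = -3*√(Y + 1/143) = -3*√(1/143 + Y))
Q(y) = -9/7 + 50*y*(-2 + y)/7 (Q(y) = -9/7 + ((2*y*(-2 + y))*25)/7 = -9/7 + (50*y*(-2 + y))/7 = -9/7 + 50*y*(-2 + y)/7)
Q(m(13, -16))/z(-3*a(-5, 4)) = (-9/7 + (50/7)*17*(-2 + 17))/((-3*√(143 + 20449*(-3*(-5)))/143)) = (-9/7 + (50/7)*17*15)/((-3*√(143 + 20449*15)/143)) = (-9/7 + 12750/7)/((-3*√(143 + 306735)/143)) = 12741/(7*((-3*√306878/143))) = 12741*(-√306878/6438)/7 = -4247*√306878/15022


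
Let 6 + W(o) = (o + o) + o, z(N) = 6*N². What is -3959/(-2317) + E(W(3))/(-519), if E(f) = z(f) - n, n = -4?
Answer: 1920335/1202523 ≈ 1.5969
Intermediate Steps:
W(o) = -6 + 3*o (W(o) = -6 + ((o + o) + o) = -6 + (2*o + o) = -6 + 3*o)
E(f) = 4 + 6*f² (E(f) = 6*f² - 1*(-4) = 6*f² + 4 = 4 + 6*f²)
-3959/(-2317) + E(W(3))/(-519) = -3959/(-2317) + (4 + 6*(-6 + 3*3)²)/(-519) = -3959*(-1/2317) + (4 + 6*(-6 + 9)²)*(-1/519) = 3959/2317 + (4 + 6*3²)*(-1/519) = 3959/2317 + (4 + 6*9)*(-1/519) = 3959/2317 + (4 + 54)*(-1/519) = 3959/2317 + 58*(-1/519) = 3959/2317 - 58/519 = 1920335/1202523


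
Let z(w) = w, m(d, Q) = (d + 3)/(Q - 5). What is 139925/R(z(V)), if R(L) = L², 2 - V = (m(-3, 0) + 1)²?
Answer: 139925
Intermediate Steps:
m(d, Q) = (3 + d)/(-5 + Q)
V = 1 (V = 2 - ((3 - 3)/(-5 + 0) + 1)² = 2 - (0/(-5) + 1)² = 2 - (-⅕*0 + 1)² = 2 - (0 + 1)² = 2 - 1*1² = 2 - 1*1 = 2 - 1 = 1)
139925/R(z(V)) = 139925/(1²) = 139925/1 = 139925*1 = 139925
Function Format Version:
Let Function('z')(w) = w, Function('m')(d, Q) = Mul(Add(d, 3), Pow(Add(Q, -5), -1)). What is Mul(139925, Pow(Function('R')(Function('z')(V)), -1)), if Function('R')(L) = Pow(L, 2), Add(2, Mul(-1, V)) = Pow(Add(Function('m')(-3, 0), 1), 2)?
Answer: 139925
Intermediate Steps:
Function('m')(d, Q) = Mul(Pow(Add(-5, Q), -1), Add(3, d)) (Function('m')(d, Q) = Mul(Add(3, d), Pow(Add(-5, Q), -1)) = Mul(Pow(Add(-5, Q), -1), Add(3, d)))
V = 1 (V = Add(2, Mul(-1, Pow(Add(Mul(Pow(Add(-5, 0), -1), Add(3, -3)), 1), 2))) = Add(2, Mul(-1, Pow(Add(Mul(Pow(-5, -1), 0), 1), 2))) = Add(2, Mul(-1, Pow(Add(Mul(Rational(-1, 5), 0), 1), 2))) = Add(2, Mul(-1, Pow(Add(0, 1), 2))) = Add(2, Mul(-1, Pow(1, 2))) = Add(2, Mul(-1, 1)) = Add(2, -1) = 1)
Mul(139925, Pow(Function('R')(Function('z')(V)), -1)) = Mul(139925, Pow(Pow(1, 2), -1)) = Mul(139925, Pow(1, -1)) = Mul(139925, 1) = 139925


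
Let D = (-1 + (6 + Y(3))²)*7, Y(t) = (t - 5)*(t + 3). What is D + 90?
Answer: 335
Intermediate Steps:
Y(t) = (-5 + t)*(3 + t)
D = 245 (D = (-1 + (6 + (-15 + 3² - 2*3))²)*7 = (-1 + (6 + (-15 + 9 - 6))²)*7 = (-1 + (6 - 12)²)*7 = (-1 + (-6)²)*7 = (-1 + 36)*7 = 35*7 = 245)
D + 90 = 245 + 90 = 335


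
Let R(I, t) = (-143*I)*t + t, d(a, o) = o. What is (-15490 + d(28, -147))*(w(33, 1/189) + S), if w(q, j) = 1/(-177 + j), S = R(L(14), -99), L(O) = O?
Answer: -103623389800083/33452 ≈ -3.0977e+9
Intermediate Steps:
R(I, t) = t - 143*I*t (R(I, t) = -143*I*t + t = t - 143*I*t)
S = 198099 (S = -99*(1 - 143*14) = -99*(1 - 2002) = -99*(-2001) = 198099)
(-15490 + d(28, -147))*(w(33, 1/189) + S) = (-15490 - 147)*(1/(-177 + 1/189) + 198099) = -15637*(1/(-177 + 1/189) + 198099) = -15637*(1/(-33452/189) + 198099) = -15637*(-189/33452 + 198099) = -15637*6626807559/33452 = -103623389800083/33452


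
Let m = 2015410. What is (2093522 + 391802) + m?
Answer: 4500734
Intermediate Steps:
(2093522 + 391802) + m = (2093522 + 391802) + 2015410 = 2485324 + 2015410 = 4500734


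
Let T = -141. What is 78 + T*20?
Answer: -2742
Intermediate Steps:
78 + T*20 = 78 - 141*20 = 78 - 2820 = -2742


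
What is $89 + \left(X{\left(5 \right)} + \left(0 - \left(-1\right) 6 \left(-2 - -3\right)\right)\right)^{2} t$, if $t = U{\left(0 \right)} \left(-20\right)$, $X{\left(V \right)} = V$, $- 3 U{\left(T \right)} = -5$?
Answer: $- \frac{11833}{3} \approx -3944.3$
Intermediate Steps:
$U{\left(T \right)} = \frac{5}{3}$ ($U{\left(T \right)} = \left(- \frac{1}{3}\right) \left(-5\right) = \frac{5}{3}$)
$t = - \frac{100}{3}$ ($t = \frac{5}{3} \left(-20\right) = - \frac{100}{3} \approx -33.333$)
$89 + \left(X{\left(5 \right)} + \left(0 - \left(-1\right) 6 \left(-2 - -3\right)\right)\right)^{2} t = 89 + \left(5 + \left(0 - \left(-1\right) 6 \left(-2 - -3\right)\right)\right)^{2} \left(- \frac{100}{3}\right) = 89 + \left(5 + \left(0 - - 6 \left(-2 + 3\right)\right)\right)^{2} \left(- \frac{100}{3}\right) = 89 + \left(5 + \left(0 - \left(-6\right) 1\right)\right)^{2} \left(- \frac{100}{3}\right) = 89 + \left(5 + \left(0 - -6\right)\right)^{2} \left(- \frac{100}{3}\right) = 89 + \left(5 + \left(0 + 6\right)\right)^{2} \left(- \frac{100}{3}\right) = 89 + \left(5 + 6\right)^{2} \left(- \frac{100}{3}\right) = 89 + 11^{2} \left(- \frac{100}{3}\right) = 89 + 121 \left(- \frac{100}{3}\right) = 89 - \frac{12100}{3} = - \frac{11833}{3}$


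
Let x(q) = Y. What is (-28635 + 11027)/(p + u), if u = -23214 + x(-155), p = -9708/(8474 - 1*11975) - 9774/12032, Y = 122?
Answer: 123619992576/162107593177 ≈ 0.76258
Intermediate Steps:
x(q) = 122
p = 13764647/7020672 (p = -9708/(8474 - 11975) - 9774*1/12032 = -9708/(-3501) - 4887/6016 = -9708*(-1/3501) - 4887/6016 = 3236/1167 - 4887/6016 = 13764647/7020672 ≈ 1.9606)
u = -23092 (u = -23214 + 122 = -23092)
(-28635 + 11027)/(p + u) = (-28635 + 11027)/(13764647/7020672 - 23092) = -17608/(-162107593177/7020672) = -17608*(-7020672/162107593177) = 123619992576/162107593177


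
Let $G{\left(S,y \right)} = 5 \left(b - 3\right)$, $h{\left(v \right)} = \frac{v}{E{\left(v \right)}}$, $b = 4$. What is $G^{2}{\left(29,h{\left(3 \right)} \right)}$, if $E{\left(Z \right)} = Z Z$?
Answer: $25$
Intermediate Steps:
$E{\left(Z \right)} = Z^{2}$
$h{\left(v \right)} = \frac{1}{v}$ ($h{\left(v \right)} = \frac{v}{v^{2}} = \frac{1}{v}$)
$G{\left(S,y \right)} = 5$ ($G{\left(S,y \right)} = 5 \left(4 - 3\right) = 5 \cdot 1 = 5$)
$G^{2}{\left(29,h{\left(3 \right)} \right)} = 5^{2} = 25$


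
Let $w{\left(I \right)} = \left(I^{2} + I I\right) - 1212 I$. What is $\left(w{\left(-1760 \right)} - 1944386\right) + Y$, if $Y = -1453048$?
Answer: $4930886$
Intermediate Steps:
$w{\left(I \right)} = - 1212 I + 2 I^{2}$ ($w{\left(I \right)} = \left(I^{2} + I^{2}\right) - 1212 I = 2 I^{2} - 1212 I = - 1212 I + 2 I^{2}$)
$\left(w{\left(-1760 \right)} - 1944386\right) + Y = \left(2 \left(-1760\right) \left(-606 - 1760\right) - 1944386\right) - 1453048 = \left(2 \left(-1760\right) \left(-2366\right) - 1944386\right) - 1453048 = \left(8328320 - 1944386\right) - 1453048 = 6383934 - 1453048 = 4930886$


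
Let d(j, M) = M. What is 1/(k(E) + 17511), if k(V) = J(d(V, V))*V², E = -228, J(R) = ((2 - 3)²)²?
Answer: 1/69495 ≈ 1.4390e-5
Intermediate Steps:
J(R) = 1 (J(R) = ((-1)²)² = 1² = 1)
k(V) = V² (k(V) = 1*V² = V²)
1/(k(E) + 17511) = 1/((-228)² + 17511) = 1/(51984 + 17511) = 1/69495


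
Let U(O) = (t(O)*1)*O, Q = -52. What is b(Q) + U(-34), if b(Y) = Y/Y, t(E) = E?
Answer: 1157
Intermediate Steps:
U(O) = O**2 (U(O) = (O*1)*O = O*O = O**2)
b(Y) = 1
b(Q) + U(-34) = 1 + (-34)**2 = 1 + 1156 = 1157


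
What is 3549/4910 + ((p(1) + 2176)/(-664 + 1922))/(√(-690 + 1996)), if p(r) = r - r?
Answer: 3549/4910 + 32*√1306/24161 ≈ 0.77067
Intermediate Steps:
p(r) = 0
3549/4910 + ((p(1) + 2176)/(-664 + 1922))/(√(-690 + 1996)) = 3549/4910 + ((0 + 2176)/(-664 + 1922))/(√(-690 + 1996)) = 3549*(1/4910) + (2176/1258)/(√1306) = 3549/4910 + (2176*(1/1258))*(√1306/1306) = 3549/4910 + 64*(√1306/1306)/37 = 3549/4910 + 32*√1306/24161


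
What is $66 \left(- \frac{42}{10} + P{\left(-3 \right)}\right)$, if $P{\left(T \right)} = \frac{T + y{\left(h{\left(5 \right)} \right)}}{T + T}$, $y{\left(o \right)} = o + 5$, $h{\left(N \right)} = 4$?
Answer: $- \frac{1716}{5} \approx -343.2$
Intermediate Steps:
$y{\left(o \right)} = 5 + o$
$P{\left(T \right)} = \frac{9 + T}{2 T}$ ($P{\left(T \right)} = \frac{T + \left(5 + 4\right)}{T + T} = \frac{T + 9}{2 T} = \left(9 + T\right) \frac{1}{2 T} = \frac{9 + T}{2 T}$)
$66 \left(- \frac{42}{10} + P{\left(-3 \right)}\right) = 66 \left(- \frac{42}{10} + \frac{9 - 3}{2 \left(-3\right)}\right) = 66 \left(\left(-42\right) \frac{1}{10} + \frac{1}{2} \left(- \frac{1}{3}\right) 6\right) = 66 \left(- \frac{21}{5} - 1\right) = 66 \left(- \frac{26}{5}\right) = - \frac{1716}{5}$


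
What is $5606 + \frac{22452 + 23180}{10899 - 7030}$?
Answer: $\frac{21735246}{3869} \approx 5617.8$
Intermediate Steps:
$5606 + \frac{22452 + 23180}{10899 - 7030} = 5606 + \frac{45632}{3869} = \frac{21735246}{3869}$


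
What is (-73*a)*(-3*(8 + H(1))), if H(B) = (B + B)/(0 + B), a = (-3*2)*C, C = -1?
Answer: 13140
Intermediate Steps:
a = 6 (a = -3*2*(-1) = -6*(-1) = 6)
H(B) = 2 (H(B) = (2*B)/B = 2)
(-73*a)*(-3*(8 + H(1))) = (-73*6)*(-3*(8 + 2)) = -(-1314)*10 = -438*(-30) = 13140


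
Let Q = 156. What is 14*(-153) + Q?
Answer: -1986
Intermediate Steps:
14*(-153) + Q = 14*(-153) + 156 = -2142 + 156 = -1986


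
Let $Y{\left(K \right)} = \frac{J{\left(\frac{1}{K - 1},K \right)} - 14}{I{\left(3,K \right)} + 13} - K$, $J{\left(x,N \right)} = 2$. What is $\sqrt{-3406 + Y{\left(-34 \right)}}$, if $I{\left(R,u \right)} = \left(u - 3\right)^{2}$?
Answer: $\frac{i \sqrt{1610070078}}{691} \approx 58.069 i$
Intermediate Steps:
$I{\left(R,u \right)} = \left(-3 + u\right)^{2}$
$Y{\left(K \right)} = - K - \frac{12}{13 + \left(-3 + K\right)^{2}}$ ($Y{\left(K \right)} = \frac{2 - 14}{\left(-3 + K\right)^{2} + 13} - K = - \frac{12}{13 + \left(-3 + K\right)^{2}} - K = - K - \frac{12}{13 + \left(-3 + K\right)^{2}}$)
$\sqrt{-3406 + Y{\left(-34 \right)}} = \sqrt{-3406 + \frac{-12 - -442 - - 34 \left(-3 - 34\right)^{2}}{13 + \left(-3 - 34\right)^{2}}} = \sqrt{-3406 + \frac{-12 + 442 - - 34 \left(-37\right)^{2}}{13 + \left(-37\right)^{2}}} = \sqrt{-3406 + \frac{-12 + 442 - \left(-34\right) 1369}{13 + 1369}} = \sqrt{-3406 + \frac{-12 + 442 + 46546}{1382}} = \sqrt{-3406 + \frac{1}{1382} \cdot 46976} = \sqrt{-3406 + \frac{23488}{691}} = \sqrt{- \frac{2330058}{691}} = \frac{i \sqrt{1610070078}}{691}$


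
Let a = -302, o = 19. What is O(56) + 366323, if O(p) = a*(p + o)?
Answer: 343673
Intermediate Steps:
O(p) = -5738 - 302*p (O(p) = -302*(p + 19) = -302*(19 + p) = -5738 - 302*p)
O(56) + 366323 = (-5738 - 302*56) + 366323 = (-5738 - 16912) + 366323 = -22650 + 366323 = 343673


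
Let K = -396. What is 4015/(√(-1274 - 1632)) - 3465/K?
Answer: 35/4 - 4015*I*√2906/2906 ≈ 8.75 - 74.48*I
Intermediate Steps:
4015/(√(-1274 - 1632)) - 3465/K = 4015/(√(-1274 - 1632)) - 3465/(-396) = 4015/(√(-2906)) - 3465*(-1/396) = 4015/((I*√2906)) + 35/4 = 4015*(-I*√2906/2906) + 35/4 = -4015*I*√2906/2906 + 35/4 = 35/4 - 4015*I*√2906/2906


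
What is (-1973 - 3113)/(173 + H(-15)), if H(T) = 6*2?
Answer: -5086/185 ≈ -27.492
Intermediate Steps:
H(T) = 12
(-1973 - 3113)/(173 + H(-15)) = (-1973 - 3113)/(173 + 12) = -5086/185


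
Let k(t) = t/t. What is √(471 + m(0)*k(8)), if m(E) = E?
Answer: √471 ≈ 21.703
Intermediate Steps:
k(t) = 1
√(471 + m(0)*k(8)) = √(471 + 0*1) = √(471 + 0) = √471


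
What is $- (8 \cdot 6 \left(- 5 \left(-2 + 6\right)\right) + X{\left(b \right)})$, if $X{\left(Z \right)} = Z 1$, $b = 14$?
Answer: $946$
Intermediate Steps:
$X{\left(Z \right)} = Z$
$- (8 \cdot 6 \left(- 5 \left(-2 + 6\right)\right) + X{\left(b \right)}) = - (8 \cdot 6 \left(- 5 \left(-2 + 6\right)\right) + 14) = - (48 \left(\left(-5\right) 4\right) + 14) = - (48 \left(-20\right) + 14) = - (-960 + 14) = \left(-1\right) \left(-946\right) = 946$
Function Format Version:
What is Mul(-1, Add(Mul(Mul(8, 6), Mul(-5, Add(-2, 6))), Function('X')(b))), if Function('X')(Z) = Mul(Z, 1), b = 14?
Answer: 946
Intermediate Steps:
Function('X')(Z) = Z
Mul(-1, Add(Mul(Mul(8, 6), Mul(-5, Add(-2, 6))), Function('X')(b))) = Mul(-1, Add(Mul(Mul(8, 6), Mul(-5, Add(-2, 6))), 14)) = Mul(-1, Add(Mul(48, Mul(-5, 4)), 14)) = Mul(-1, Add(Mul(48, -20), 14)) = Mul(-1, Add(-960, 14)) = Mul(-1, -946) = 946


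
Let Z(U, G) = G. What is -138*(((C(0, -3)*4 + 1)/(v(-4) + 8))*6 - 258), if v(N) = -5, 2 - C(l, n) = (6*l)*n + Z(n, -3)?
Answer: 29808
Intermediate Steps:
C(l, n) = 5 - 6*l*n (C(l, n) = 2 - ((6*l)*n - 3) = 2 - (6*l*n - 3) = 2 - (-3 + 6*l*n) = 2 + (3 - 6*l*n) = 5 - 6*l*n)
-138*(((C(0, -3)*4 + 1)/(v(-4) + 8))*6 - 258) = -138*((((5 - 6*0*(-3))*4 + 1)/(-5 + 8))*6 - 258) = -138*((((5 + 0)*4 + 1)/3)*6 - 258) = -138*(((5*4 + 1)*(⅓))*6 - 258) = -138*(((20 + 1)*(⅓))*6 - 258) = -138*((21*(⅓))*6 - 258) = -138*(7*6 - 258) = -138*(42 - 258) = -138*(-216) = 29808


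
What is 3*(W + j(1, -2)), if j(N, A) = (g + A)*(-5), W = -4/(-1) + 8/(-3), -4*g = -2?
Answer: 53/2 ≈ 26.500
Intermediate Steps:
g = ½ (g = -¼*(-2) = ½ ≈ 0.50000)
W = 4/3 (W = -4*(-1) + 8*(-⅓) = 4 - 8/3 = 4/3 ≈ 1.3333)
j(N, A) = -5/2 - 5*A (j(N, A) = (½ + A)*(-5) = -5/2 - 5*A)
3*(W + j(1, -2)) = 3*(4/3 + (-5/2 - 5*(-2))) = 3*(4/3 + (-5/2 + 10)) = 3*(4/3 + 15/2) = 3*(53/6) = 53/2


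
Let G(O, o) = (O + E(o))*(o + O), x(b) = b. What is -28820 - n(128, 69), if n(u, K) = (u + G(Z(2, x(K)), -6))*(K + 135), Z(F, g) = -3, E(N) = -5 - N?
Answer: -58604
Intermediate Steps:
G(O, o) = (O + o)*(-5 + O - o) (G(O, o) = (O + (-5 - o))*(o + O) = (-5 + O - o)*(O + o) = (O + o)*(-5 + O - o))
n(u, K) = (18 + u)*(135 + K) (n(u, K) = (u + ((-3)² - 1*(-6)² - 5*(-3) - 5*(-6)))*(K + 135) = (u + (9 - 1*36 + 15 + 30))*(135 + K) = (u + (9 - 36 + 15 + 30))*(135 + K) = (u + 18)*(135 + K) = (18 + u)*(135 + K))
-28820 - n(128, 69) = -28820 - (2430 + 18*69 + 135*128 + 69*128) = -28820 - (2430 + 1242 + 17280 + 8832) = -28820 - 1*29784 = -28820 - 29784 = -58604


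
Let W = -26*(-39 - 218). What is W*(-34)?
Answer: -227188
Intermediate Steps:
W = 6682 (W = -26*(-257) = 6682)
W*(-34) = 6682*(-34) = -227188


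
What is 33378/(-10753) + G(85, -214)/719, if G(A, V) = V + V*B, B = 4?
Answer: -35504492/7731407 ≈ -4.5922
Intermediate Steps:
G(A, V) = 5*V (G(A, V) = V + V*4 = V + 4*V = 5*V)
33378/(-10753) + G(85, -214)/719 = 33378/(-10753) + (5*(-214))/719 = 33378*(-1/10753) - 1070*1/719 = -33378/10753 - 1070/719 = -35504492/7731407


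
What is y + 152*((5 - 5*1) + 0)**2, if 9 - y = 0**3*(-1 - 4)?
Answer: 9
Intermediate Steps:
y = 9 (y = 9 - 0**3*(-1 - 4) = 9 - 0*(-5) = 9 - 1*0 = 9 + 0 = 9)
y + 152*((5 - 5*1) + 0)**2 = 9 + 152*((5 - 5*1) + 0)**2 = 9 + 152*((5 - 5) + 0)**2 = 9 + 152*(0 + 0)**2 = 9 + 152*0**2 = 9 + 152*0 = 9 + 0 = 9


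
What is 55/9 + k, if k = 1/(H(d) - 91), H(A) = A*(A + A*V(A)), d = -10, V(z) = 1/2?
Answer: 3254/531 ≈ 6.1281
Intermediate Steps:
V(z) = 1/2
H(A) = 3*A**2/2 (H(A) = A*(A + A*(1/2)) = A*(A + A/2) = A*(3*A/2) = 3*A**2/2)
k = 1/59 (k = 1/((3/2)*(-10)**2 - 91) = 1/((3/2)*100 - 91) = 1/(150 - 91) = 1/59 ≈ 0.016949)
55/9 + k = 55/9 + 1/59 = 3254/531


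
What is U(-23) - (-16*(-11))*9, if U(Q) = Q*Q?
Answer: -1055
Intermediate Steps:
U(Q) = Q²
U(-23) - (-16*(-11))*9 = (-23)² - (-16*(-11))*9 = 529 - 176*9 = 529 - 1*1584 = 529 - 1584 = -1055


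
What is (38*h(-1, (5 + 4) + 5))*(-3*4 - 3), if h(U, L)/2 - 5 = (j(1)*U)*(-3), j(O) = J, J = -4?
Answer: 7980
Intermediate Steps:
j(O) = -4
h(U, L) = 10 + 24*U (h(U, L) = 10 + 2*(-4*U*(-3)) = 10 + 2*(12*U) = 10 + 24*U)
(38*h(-1, (5 + 4) + 5))*(-3*4 - 3) = (38*(10 + 24*(-1)))*(-3*4 - 3) = (38*(10 - 24))*(-12 - 3) = (38*(-14))*(-15) = -532*(-15) = 7980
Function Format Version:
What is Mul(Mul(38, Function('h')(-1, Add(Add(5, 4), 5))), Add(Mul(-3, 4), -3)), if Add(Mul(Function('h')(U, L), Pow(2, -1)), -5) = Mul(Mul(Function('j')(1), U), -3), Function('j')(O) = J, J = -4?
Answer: 7980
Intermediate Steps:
Function('j')(O) = -4
Function('h')(U, L) = Add(10, Mul(24, U)) (Function('h')(U, L) = Add(10, Mul(2, Mul(Mul(-4, U), -3))) = Add(10, Mul(2, Mul(12, U))) = Add(10, Mul(24, U)))
Mul(Mul(38, Function('h')(-1, Add(Add(5, 4), 5))), Add(Mul(-3, 4), -3)) = Mul(Mul(38, Add(10, Mul(24, -1))), Add(Mul(-3, 4), -3)) = Mul(Mul(38, Add(10, -24)), Add(-12, -3)) = Mul(Mul(38, -14), -15) = Mul(-532, -15) = 7980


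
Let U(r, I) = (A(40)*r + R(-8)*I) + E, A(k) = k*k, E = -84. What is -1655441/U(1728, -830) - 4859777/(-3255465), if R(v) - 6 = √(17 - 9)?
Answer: 89273693882581099/99976082037657180 - 687008015*√2/1904034319624 ≈ 0.89244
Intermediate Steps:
A(k) = k²
R(v) = 6 + 2*√2 (R(v) = 6 + √(17 - 9) = 6 + √8 = 6 + 2*√2)
U(r, I) = -84 + 1600*r + I*(6 + 2*√2) (U(r, I) = (40²*r + (6 + 2*√2)*I) - 84 = (1600*r + I*(6 + 2*√2)) - 84 = -84 + 1600*r + I*(6 + 2*√2))
-1655441/U(1728, -830) - 4859777/(-3255465) = -1655441/(-84 + 1600*1728 + 2*(-830)*(3 + √2)) - 4859777/(-3255465) = -1655441/(-84 + 2764800 + (-4980 - 1660*√2)) - 4859777*(-1/3255465) = -1655441/(2759736 - 1660*√2) + 156767/105015 = 156767/105015 - 1655441/(2759736 - 1660*√2)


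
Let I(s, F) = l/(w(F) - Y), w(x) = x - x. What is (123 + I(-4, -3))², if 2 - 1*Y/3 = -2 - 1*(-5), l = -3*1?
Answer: 14884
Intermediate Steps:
l = -3
w(x) = 0
Y = -3 (Y = 6 - 3*(-2 - 1*(-5)) = 6 - 3*(-2 + 5) = 6 - 3*3 = 6 - 9 = -3)
I(s, F) = -1 (I(s, F) = -3/(0 - 1*(-3)) = -3/(0 + 3) = -3/3 = -3*⅓ = -1)
(123 + I(-4, -3))² = (123 - 1)² = 122² = 14884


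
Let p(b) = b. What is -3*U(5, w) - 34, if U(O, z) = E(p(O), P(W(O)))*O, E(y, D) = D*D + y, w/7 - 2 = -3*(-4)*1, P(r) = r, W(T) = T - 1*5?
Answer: -109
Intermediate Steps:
W(T) = -5 + T (W(T) = T - 5 = -5 + T)
w = 98 (w = 14 + 7*(-3*(-4)*1) = 14 + 7*(12*1) = 14 + 7*12 = 14 + 84 = 98)
E(y, D) = y + D² (E(y, D) = D² + y = y + D²)
U(O, z) = O*(O + (-5 + O)²) (U(O, z) = (O + (-5 + O)²)*O = O*(O + (-5 + O)²))
-3*U(5, w) - 34 = -15*(5 + (-5 + 5)²) - 34 = -15*(5 + 0²) - 34 = -15*(5 + 0) - 34 = -15*5 - 34 = -3*25 - 34 = -75 - 34 = -109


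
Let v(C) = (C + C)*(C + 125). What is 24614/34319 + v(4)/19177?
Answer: 507439886/658135463 ≈ 0.77103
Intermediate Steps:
v(C) = 2*C*(125 + C) (v(C) = (2*C)*(125 + C) = 2*C*(125 + C))
24614/34319 + v(4)/19177 = 24614/34319 + (2*4*(125 + 4))/19177 = 24614*(1/34319) + (2*4*129)*(1/19177) = 24614/34319 + 1032*(1/19177) = 24614/34319 + 1032/19177 = 507439886/658135463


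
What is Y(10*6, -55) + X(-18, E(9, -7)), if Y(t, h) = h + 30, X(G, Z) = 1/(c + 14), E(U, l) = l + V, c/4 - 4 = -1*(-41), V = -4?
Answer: -4849/194 ≈ -24.995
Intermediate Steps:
c = 180 (c = 16 + 4*(-1*(-41)) = 16 + 4*41 = 16 + 164 = 180)
E(U, l) = -4 + l (E(U, l) = l - 4 = -4 + l)
X(G, Z) = 1/194 (X(G, Z) = 1/(180 + 14) = 1/194)
Y(t, h) = 30 + h
Y(10*6, -55) + X(-18, E(9, -7)) = (30 - 55) + 1/194 = -25 + 1/194 = -4849/194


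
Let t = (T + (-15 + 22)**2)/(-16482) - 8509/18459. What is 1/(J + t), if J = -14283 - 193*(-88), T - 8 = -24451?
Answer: 50706873/137010937891 ≈ 0.00037009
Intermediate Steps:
T = -24443 (T = 8 - 24451 = -24443)
J = 2701 (J = -14283 - 1*(-16984) = -14283 + 16984 = 2701)
t = 51673918/50706873 (t = (-24443 + (-15 + 22)**2)/(-16482) - 8509/18459 = (-24443 + 7**2)*(-1/16482) - 8509*1/18459 = (-24443 + 49)*(-1/16482) - 8509/18459 = -24394*(-1/16482) - 8509/18459 = 12197/8241 - 8509/18459 = 51673918/50706873 ≈ 1.0191)
1/(J + t) = 1/(2701 + 51673918/50706873) = 1/(137010937891/50706873) = 50706873/137010937891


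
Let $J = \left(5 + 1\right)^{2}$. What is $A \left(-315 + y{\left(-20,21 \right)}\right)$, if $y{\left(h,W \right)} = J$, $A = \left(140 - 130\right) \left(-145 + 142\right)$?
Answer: $8370$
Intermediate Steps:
$J = 36$ ($J = 6^{2} = 36$)
$A = -30$ ($A = \left(140 - 130\right) \left(-3\right) = 10 \left(-3\right) = -30$)
$y{\left(h,W \right)} = 36$
$A \left(-315 + y{\left(-20,21 \right)}\right) = - 30 \left(-315 + 36\right) = \left(-30\right) \left(-279\right) = 8370$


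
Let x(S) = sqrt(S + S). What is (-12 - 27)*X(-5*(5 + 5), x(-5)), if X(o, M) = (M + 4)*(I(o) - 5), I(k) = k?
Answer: 8580 + 2145*I*sqrt(10) ≈ 8580.0 + 6783.1*I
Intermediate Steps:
x(S) = sqrt(2)*sqrt(S) (x(S) = sqrt(2*S) = sqrt(2)*sqrt(S))
X(o, M) = (-5 + o)*(4 + M) (X(o, M) = (M + 4)*(o - 5) = (4 + M)*(-5 + o) = (-5 + o)*(4 + M))
(-12 - 27)*X(-5*(5 + 5), x(-5)) = (-12 - 27)*(-20 - 5*sqrt(2)*sqrt(-5) + 4*(-5*(5 + 5)) + (sqrt(2)*sqrt(-5))*(-5*(5 + 5))) = -39*(-20 - 5*sqrt(2)*I*sqrt(5) + 4*(-5*10) + (sqrt(2)*(I*sqrt(5)))*(-5*10)) = -39*(-20 - 5*I*sqrt(10) + 4*(-50) + (I*sqrt(10))*(-50)) = -39*(-20 - 5*I*sqrt(10) - 200 - 50*I*sqrt(10)) = -39*(-220 - 55*I*sqrt(10)) = 8580 + 2145*I*sqrt(10)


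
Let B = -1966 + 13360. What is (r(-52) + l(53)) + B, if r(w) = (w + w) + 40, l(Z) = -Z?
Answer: 11277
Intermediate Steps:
r(w) = 40 + 2*w (r(w) = 2*w + 40 = 40 + 2*w)
B = 11394
(r(-52) + l(53)) + B = ((40 + 2*(-52)) - 1*53) + 11394 = ((40 - 104) - 53) + 11394 = (-64 - 53) + 11394 = -117 + 11394 = 11277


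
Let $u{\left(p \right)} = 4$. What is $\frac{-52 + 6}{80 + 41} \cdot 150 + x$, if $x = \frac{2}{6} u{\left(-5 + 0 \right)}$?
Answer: $- \frac{20216}{363} \approx -55.691$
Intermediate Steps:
$x = \frac{4}{3}$ ($x = \frac{2}{6} \cdot 4 = 2 \cdot \frac{1}{6} \cdot 4 = \frac{1}{3} \cdot 4 = \frac{4}{3} \approx 1.3333$)
$\frac{-52 + 6}{80 + 41} \cdot 150 + x = \frac{-52 + 6}{80 + 41} \cdot 150 + \frac{4}{3} = - \frac{46}{121} \cdot 150 + \frac{4}{3} = \left(-46\right) \frac{1}{121} \cdot 150 + \frac{4}{3} = \left(- \frac{46}{121}\right) 150 + \frac{4}{3} = - \frac{6900}{121} + \frac{4}{3} = - \frac{20216}{363}$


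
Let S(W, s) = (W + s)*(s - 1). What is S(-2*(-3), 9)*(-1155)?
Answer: -138600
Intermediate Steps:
S(W, s) = (-1 + s)*(W + s) (S(W, s) = (W + s)*(-1 + s) = (-1 + s)*(W + s))
S(-2*(-3), 9)*(-1155) = (9**2 - (-2)*(-3) - 1*9 - 2*(-3)*9)*(-1155) = (81 - 1*6 - 9 + 6*9)*(-1155) = (81 - 6 - 9 + 54)*(-1155) = 120*(-1155) = -138600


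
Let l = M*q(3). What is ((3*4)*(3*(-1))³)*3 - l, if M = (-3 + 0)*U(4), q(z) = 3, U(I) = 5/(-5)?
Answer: -981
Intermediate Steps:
U(I) = -1 (U(I) = 5*(-⅕) = -1)
M = 3 (M = (-3 + 0)*(-1) = -3*(-1) = 3)
l = 9 (l = 3*3 = 9)
((3*4)*(3*(-1))³)*3 - l = ((3*4)*(3*(-1))³)*3 - 1*9 = (12*(-3)³)*3 - 9 = (12*(-27))*3 - 9 = -324*3 - 9 = -972 - 9 = -981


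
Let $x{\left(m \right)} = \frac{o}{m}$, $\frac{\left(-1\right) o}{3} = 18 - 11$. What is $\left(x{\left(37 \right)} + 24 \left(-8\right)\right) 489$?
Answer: $- \frac{3484125}{37} \approx -94166.0$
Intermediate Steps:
$o = -21$ ($o = - 3 \left(18 - 11\right) = \left(-3\right) 7 = -21$)
$x{\left(m \right)} = - \frac{21}{m}$
$\left(x{\left(37 \right)} + 24 \left(-8\right)\right) 489 = \left(- \frac{21}{37} + 24 \left(-8\right)\right) 489 = \left(\left(-21\right) \frac{1}{37} - 192\right) 489 = \left(- \frac{21}{37} - 192\right) 489 = \left(- \frac{7125}{37}\right) 489 = - \frac{3484125}{37}$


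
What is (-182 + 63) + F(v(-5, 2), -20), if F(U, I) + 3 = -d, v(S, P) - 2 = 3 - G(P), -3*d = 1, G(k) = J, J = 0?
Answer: -365/3 ≈ -121.67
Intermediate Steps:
G(k) = 0
d = -⅓ (d = -⅓*1 = -⅓ ≈ -0.33333)
v(S, P) = 5 (v(S, P) = 2 + (3 - 1*0) = 2 + (3 + 0) = 2 + 3 = 5)
F(U, I) = -8/3 (F(U, I) = -3 - 1*(-⅓) = -3 + ⅓ = -8/3)
(-182 + 63) + F(v(-5, 2), -20) = (-182 + 63) - 8/3 = -119 - 8/3 = -365/3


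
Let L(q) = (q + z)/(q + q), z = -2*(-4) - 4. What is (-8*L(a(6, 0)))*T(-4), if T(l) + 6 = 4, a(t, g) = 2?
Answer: 24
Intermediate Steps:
z = 4 (z = 8 - 4 = 4)
T(l) = -2 (T(l) = -6 + 4 = -2)
L(q) = (4 + q)/(2*q) (L(q) = (q + 4)/(q + q) = (4 + q)/((2*q)) = (4 + q)*(1/(2*q)) = (4 + q)/(2*q))
(-8*L(a(6, 0)))*T(-4) = -4*(4 + 2)/2*(-2) = -4*6/2*(-2) = -8*3/2*(-2) = -12*(-2) = 24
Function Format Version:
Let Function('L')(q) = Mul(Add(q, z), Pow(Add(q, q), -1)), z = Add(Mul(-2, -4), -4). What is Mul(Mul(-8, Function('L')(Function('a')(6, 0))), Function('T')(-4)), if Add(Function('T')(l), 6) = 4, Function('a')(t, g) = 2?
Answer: 24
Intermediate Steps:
z = 4 (z = Add(8, -4) = 4)
Function('T')(l) = -2 (Function('T')(l) = Add(-6, 4) = -2)
Function('L')(q) = Mul(Rational(1, 2), Pow(q, -1), Add(4, q)) (Function('L')(q) = Mul(Add(q, 4), Pow(Add(q, q), -1)) = Mul(Add(4, q), Pow(Mul(2, q), -1)) = Mul(Add(4, q), Mul(Rational(1, 2), Pow(q, -1))) = Mul(Rational(1, 2), Pow(q, -1), Add(4, q)))
Mul(Mul(-8, Function('L')(Function('a')(6, 0))), Function('T')(-4)) = Mul(Mul(-8, Mul(Rational(1, 2), Pow(2, -1), Add(4, 2))), -2) = Mul(Mul(-8, Mul(Rational(1, 2), Rational(1, 2), 6)), -2) = Mul(Mul(-8, Rational(3, 2)), -2) = Mul(-12, -2) = 24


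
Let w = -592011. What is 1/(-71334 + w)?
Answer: -1/663345 ≈ -1.5075e-6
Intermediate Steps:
1/(-71334 + w) = 1/(-71334 - 592011) = 1/(-663345) = -1/663345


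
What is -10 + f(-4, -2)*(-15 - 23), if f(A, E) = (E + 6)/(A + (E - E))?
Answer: 28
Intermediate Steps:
f(A, E) = (6 + E)/A (f(A, E) = (6 + E)/(A + 0) = (6 + E)/A)
-10 + f(-4, -2)*(-15 - 23) = -10 + ((6 - 2)/(-4))*(-15 - 23) = -10 - ¼*4*(-38) = -10 - 1*(-38) = -10 + 38 = 28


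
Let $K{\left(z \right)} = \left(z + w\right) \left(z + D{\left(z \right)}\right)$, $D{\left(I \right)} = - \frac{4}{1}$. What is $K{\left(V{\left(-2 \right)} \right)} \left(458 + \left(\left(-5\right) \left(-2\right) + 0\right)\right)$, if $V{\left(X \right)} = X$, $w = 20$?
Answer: $-50544$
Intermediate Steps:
$D{\left(I \right)} = -4$ ($D{\left(I \right)} = \left(-4\right) 1 = -4$)
$K{\left(z \right)} = \left(-4 + z\right) \left(20 + z\right)$ ($K{\left(z \right)} = \left(z + 20\right) \left(z - 4\right) = \left(20 + z\right) \left(-4 + z\right) = \left(-4 + z\right) \left(20 + z\right)$)
$K{\left(V{\left(-2 \right)} \right)} \left(458 + \left(\left(-5\right) \left(-2\right) + 0\right)\right) = \left(-80 + \left(-2\right)^{2} + 16 \left(-2\right)\right) \left(458 + \left(\left(-5\right) \left(-2\right) + 0\right)\right) = \left(-80 + 4 - 32\right) \left(458 + \left(10 + 0\right)\right) = - 108 \left(458 + 10\right) = \left(-108\right) 468 = -50544$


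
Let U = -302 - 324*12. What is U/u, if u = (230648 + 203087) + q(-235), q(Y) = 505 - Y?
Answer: -838/86895 ≈ -0.0096438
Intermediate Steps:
U = -4190 (U = -302 - 3888 = -4190)
u = 434475 (u = (230648 + 203087) + (505 - 1*(-235)) = 433735 + (505 + 235) = 433735 + 740 = 434475)
U/u = -4190/434475 = -4190*1/434475 = -838/86895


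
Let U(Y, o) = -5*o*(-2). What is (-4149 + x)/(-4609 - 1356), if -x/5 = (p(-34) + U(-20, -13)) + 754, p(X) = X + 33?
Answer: 7264/5965 ≈ 1.2178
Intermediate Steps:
p(X) = 33 + X
U(Y, o) = 10*o
x = -3115 (x = -5*(((33 - 34) + 10*(-13)) + 754) = -5*((-1 - 130) + 754) = -5*(-131 + 754) = -5*623 = -3115)
(-4149 + x)/(-4609 - 1356) = (-4149 - 3115)/(-4609 - 1356) = -7264/(-5965) = -7264*(-1/5965) = 7264/5965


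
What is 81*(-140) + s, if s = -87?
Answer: -11427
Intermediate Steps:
81*(-140) + s = 81*(-140) - 87 = -11340 - 87 = -11427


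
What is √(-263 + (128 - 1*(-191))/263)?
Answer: 45*I*√8942/263 ≈ 16.18*I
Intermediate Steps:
√(-263 + (128 - 1*(-191))/263) = √(-263 + (128 + 191)*(1/263)) = √(-263 + 319*(1/263)) = √(-263 + 319/263) = √(-68850/263) = 45*I*√8942/263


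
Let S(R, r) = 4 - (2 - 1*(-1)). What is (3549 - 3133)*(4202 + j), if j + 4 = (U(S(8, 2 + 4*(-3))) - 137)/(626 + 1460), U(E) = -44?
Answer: 1821424176/1043 ≈ 1.7463e+6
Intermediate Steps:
S(R, r) = 1 (S(R, r) = 4 - (2 + 1) = 4 - 1*3 = 4 - 3 = 1)
j = -8525/2086 (j = -4 + (-44 - 137)/(626 + 1460) = -4 - 181/2086 = -8525/2086 ≈ -4.0868)
(3549 - 3133)*(4202 + j) = (3549 - 3133)*(4202 - 8525/2086) = 416*(8756847/2086) = 1821424176/1043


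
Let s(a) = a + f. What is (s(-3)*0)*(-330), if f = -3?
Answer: 0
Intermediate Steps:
s(a) = -3 + a (s(a) = a - 3 = -3 + a)
(s(-3)*0)*(-330) = ((-3 - 3)*0)*(-330) = -6*0*(-330) = 0*(-330) = 0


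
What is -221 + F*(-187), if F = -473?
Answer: 88230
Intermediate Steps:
-221 + F*(-187) = -221 - 473*(-187) = -221 + 88451 = 88230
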